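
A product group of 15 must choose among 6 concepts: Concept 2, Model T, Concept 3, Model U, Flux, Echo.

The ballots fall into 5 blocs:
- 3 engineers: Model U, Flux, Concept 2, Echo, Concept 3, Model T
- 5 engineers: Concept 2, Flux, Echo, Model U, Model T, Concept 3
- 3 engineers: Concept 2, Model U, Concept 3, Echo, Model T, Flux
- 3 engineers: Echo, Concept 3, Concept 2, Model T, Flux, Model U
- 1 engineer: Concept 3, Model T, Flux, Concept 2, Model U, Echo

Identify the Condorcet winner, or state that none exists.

Concept 2

Head-to-head results (15 engineers):
Concept 2 vs Model T: 14 to 1, Concept 2.
Concept 2 vs Concept 3: Concept 2 is ranked higher on 3+5+3 = 11 ballots, Concept 3 on 4. Concept 2 wins 11–4.
Concept 2 vs Model U: 12 to 3, Concept 2.
Concept 2 vs Flux: Concept 2 preferred on 5+3+3 = 11 ballots; Concept 2 wins 11–4.
Concept 2 vs Echo: Concept 2 preferred on 3+5+3+1 = 12 ballots; Concept 2 wins 12–3.
Model T vs Concept 3: Model T is ranked higher on 5 ballots, Concept 3 on 10. Concept 3 wins 10–5.
Model T vs Model U: 3+1 = 4 for Model T, 11 for Model U — Model U by 11–4.
Model T vs Flux: Model T is ranked higher on 3+3+1 = 7 ballots, Flux on 8. Flux wins 8–7.
Model T vs Echo: 1 to 14, Echo.
Concept 3 vs Model U: 3+1 = 4 for Concept 3, 11 for Model U — Model U by 11–4.
Concept 3 vs Flux: 7 to 8, Flux.
Concept 3 vs Echo: 3+1 = 4 for Concept 3, 11 for Echo — Echo by 11–4.
Model U vs Flux: 6 to 9, Flux.
Model U vs Echo: 7 to 8, Echo.
Flux vs Echo: 3+5+1 = 9 for Flux, 6 for Echo — Flux by 9–6.
Concept 2 wins every pairwise contest, so Concept 2 is the Condorcet winner.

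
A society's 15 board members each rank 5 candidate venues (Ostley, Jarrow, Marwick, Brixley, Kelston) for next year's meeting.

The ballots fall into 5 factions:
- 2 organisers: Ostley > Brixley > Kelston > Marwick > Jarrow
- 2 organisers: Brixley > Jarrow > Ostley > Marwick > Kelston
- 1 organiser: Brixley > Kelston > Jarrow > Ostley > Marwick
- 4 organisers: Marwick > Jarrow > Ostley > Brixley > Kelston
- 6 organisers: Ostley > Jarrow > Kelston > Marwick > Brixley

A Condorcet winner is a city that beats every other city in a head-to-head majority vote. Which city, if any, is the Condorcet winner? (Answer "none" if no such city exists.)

Ostley

Check each pair by majority over 15 ballots:
Ostley vs Jarrow: Ostley preferred on 2+6 = 8 ballots; Ostley wins 8–7.
Ostley vs Marwick: 2+2+1+6 = 11 for Ostley, 4 for Marwick — Ostley by 11–4.
Ostley vs Brixley: Ostley is ranked higher on 2+4+6 = 12 ballots, Brixley on 3. Ostley wins 12–3.
Ostley vs Kelston: 14 to 1, Ostley.
Jarrow vs Marwick: 2+1+6 = 9 for Jarrow, 6 for Marwick — Jarrow by 9–6.
Jarrow vs Brixley: 10 to 5, Jarrow.
Jarrow vs Kelston: Jarrow is ranked higher on 2+4+6 = 12 ballots, Kelston on 3. Jarrow wins 12–3.
Marwick vs Brixley: Marwick preferred on 4+6 = 10 ballots; Marwick wins 10–5.
Marwick vs Kelston: Marwick is ranked higher on 2+4 = 6 ballots, Kelston on 9. Kelston wins 9–6.
Brixley vs Kelston: 9 to 6, Brixley.
Only Ostley has no losses; Ostley is the Condorcet winner.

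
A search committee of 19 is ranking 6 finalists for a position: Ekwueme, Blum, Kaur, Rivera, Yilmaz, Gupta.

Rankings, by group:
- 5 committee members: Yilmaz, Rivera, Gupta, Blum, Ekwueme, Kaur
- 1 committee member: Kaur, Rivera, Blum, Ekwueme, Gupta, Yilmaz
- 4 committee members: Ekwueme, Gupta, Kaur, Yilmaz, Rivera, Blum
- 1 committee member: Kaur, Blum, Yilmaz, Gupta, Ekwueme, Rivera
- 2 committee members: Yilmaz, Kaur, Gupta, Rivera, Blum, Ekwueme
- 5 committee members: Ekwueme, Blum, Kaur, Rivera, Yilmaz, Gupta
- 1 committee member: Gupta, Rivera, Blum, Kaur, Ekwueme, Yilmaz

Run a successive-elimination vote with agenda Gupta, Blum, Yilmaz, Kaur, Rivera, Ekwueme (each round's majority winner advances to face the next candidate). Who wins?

Round 1: Gupta vs Blum — 12–7, Gupta advances.
Round 2: Gupta vs Yilmaz — 6–13, Yilmaz advances.
Round 3: Yilmaz vs Kaur — 7–12, Kaur advances.
Round 4: Kaur vs Rivera — 13–6, Kaur advances.
Round 5: Kaur vs Ekwueme — 5–14, Ekwueme advances.
The agenda winner is Ekwueme.

Ekwueme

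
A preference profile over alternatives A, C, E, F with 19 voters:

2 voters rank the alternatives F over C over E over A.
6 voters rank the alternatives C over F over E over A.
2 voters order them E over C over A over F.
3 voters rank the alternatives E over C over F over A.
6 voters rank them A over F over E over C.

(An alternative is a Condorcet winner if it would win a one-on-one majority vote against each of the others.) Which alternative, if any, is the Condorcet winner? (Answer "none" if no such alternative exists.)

Head-to-head results (19 voters):
A vs C: C, 13–6.
A vs E: E, 13–6.
A–F: F 11–8.
C–E: E 11–8.
C vs F: C wins 11–8.
E–F: F 14–5.
Each alternative drops at least one matchup (A loses to C; C loses to E; E loses to F; F loses to C); the cycle C → F → E → C rules out a Condorcet winner.

none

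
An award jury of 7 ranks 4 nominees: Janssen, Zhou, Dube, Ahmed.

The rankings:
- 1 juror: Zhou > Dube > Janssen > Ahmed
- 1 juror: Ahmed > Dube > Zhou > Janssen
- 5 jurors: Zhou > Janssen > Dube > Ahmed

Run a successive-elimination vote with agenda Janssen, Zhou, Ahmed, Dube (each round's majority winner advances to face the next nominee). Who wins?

Zhou

Round 1: Janssen vs Zhou — 0–7, Zhou advances.
Round 2: Zhou vs Ahmed — 6–1, Zhou advances.
Round 3: Zhou vs Dube — 6–1, Zhou advances.
The agenda winner is Zhou.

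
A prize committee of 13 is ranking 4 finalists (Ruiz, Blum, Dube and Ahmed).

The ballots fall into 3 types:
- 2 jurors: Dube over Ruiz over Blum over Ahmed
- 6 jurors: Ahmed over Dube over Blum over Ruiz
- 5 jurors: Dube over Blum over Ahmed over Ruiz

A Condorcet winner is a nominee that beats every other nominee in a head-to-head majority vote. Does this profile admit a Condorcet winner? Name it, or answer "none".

Dube

Head-to-head results (13 jurors):
Ruiz vs Blum: Ruiz is ranked higher on 2 ballots, Blum on 11. Blum wins 11–2.
Ruiz vs Dube: Ruiz is ranked higher on 0 ballots, Dube on 13. Dube wins 13–0.
Ruiz vs Ahmed: 2 to 11, Ahmed.
Blum–Dube: Dube 13–0.
Blum vs Ahmed: Blum preferred on 2+5 = 7 ballots; Blum wins 7–6.
Dube vs Ahmed: Dube, 7–6.
Dube defeats every rival head-to-head and is the Condorcet winner.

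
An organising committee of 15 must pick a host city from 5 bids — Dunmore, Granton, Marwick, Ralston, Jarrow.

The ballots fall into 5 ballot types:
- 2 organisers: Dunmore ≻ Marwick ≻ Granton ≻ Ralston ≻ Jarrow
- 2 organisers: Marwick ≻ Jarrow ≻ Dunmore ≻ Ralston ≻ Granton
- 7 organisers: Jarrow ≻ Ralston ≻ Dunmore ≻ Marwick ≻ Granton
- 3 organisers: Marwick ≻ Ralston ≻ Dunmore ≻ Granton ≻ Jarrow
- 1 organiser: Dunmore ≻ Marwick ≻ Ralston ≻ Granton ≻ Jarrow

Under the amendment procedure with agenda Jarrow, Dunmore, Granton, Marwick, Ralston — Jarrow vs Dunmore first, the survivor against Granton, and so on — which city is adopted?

Marwick

Round 1: Jarrow vs Dunmore — 9–6, Jarrow advances.
Round 2: Jarrow vs Granton — 9–6, Jarrow advances.
Round 3: Jarrow vs Marwick — 7–8, Marwick advances.
Round 4: Marwick vs Ralston — 8–7, Marwick advances.
Marwick survives the agenda.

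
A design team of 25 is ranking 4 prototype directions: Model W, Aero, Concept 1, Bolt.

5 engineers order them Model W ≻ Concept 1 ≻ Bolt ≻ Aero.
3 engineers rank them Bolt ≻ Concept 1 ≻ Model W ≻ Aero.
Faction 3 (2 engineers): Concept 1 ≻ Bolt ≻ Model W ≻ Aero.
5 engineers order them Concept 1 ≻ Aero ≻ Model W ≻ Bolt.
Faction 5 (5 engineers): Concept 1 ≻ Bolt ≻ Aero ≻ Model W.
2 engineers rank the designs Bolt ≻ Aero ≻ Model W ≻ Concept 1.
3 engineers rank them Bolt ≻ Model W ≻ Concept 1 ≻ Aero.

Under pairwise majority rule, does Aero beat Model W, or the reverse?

Model W

Ballots ranking Aero above Model W: 5 + 5 + 2 = 12.
Ballots ranking Model W above Aero: 25 − 12 = 13.
Model W wins the head-to-head 13–12.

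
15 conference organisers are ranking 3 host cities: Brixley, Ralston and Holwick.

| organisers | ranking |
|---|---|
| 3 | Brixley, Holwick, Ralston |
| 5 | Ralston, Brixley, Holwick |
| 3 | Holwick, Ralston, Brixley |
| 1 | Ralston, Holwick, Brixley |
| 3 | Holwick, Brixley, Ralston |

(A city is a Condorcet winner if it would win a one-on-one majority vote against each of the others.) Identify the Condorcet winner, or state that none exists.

Check each pair by majority over 15 ballots:
Brixley vs Ralston: Brixley is ranked higher on 3+3 = 6 ballots, Ralston on 9. Ralston wins 9–6.
Brixley vs Holwick: Brixley, 8–7.
Ralston–Holwick: Holwick 9–6.
Every city loses at least once (Brixley loses to Ralston; Ralston loses to Holwick; Holwick loses to Brixley). The majority relation contains the cycle Brixley > Holwick > Ralston > Brixley, so there is no Condorcet winner.

none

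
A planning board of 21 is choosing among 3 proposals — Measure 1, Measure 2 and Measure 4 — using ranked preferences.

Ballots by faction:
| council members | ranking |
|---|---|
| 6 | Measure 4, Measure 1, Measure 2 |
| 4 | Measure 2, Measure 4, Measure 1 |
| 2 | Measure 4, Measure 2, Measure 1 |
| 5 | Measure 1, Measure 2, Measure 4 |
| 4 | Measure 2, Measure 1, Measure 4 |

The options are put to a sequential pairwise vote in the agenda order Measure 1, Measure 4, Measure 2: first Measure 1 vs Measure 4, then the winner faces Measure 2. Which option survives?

Measure 2

Round 1: Measure 1 vs Measure 4 — 9–12, Measure 4 advances.
Round 2: Measure 4 vs Measure 2 — 8–13, Measure 2 advances.
Measure 2 survives the agenda.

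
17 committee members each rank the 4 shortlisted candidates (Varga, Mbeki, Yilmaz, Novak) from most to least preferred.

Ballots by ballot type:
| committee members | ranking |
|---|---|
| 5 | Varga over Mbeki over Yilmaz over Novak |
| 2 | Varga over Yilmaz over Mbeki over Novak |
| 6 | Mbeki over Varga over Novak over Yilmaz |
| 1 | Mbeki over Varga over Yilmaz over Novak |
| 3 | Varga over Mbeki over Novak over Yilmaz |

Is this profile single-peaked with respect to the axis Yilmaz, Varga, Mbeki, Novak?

yes

Axis positions: Yilmaz=1, Varga=2, Mbeki=3, Novak=4.
Ballot type 1 (peak Varga at position 2): ranking walks positions 2-3-1-4, expanding outward from the peak — single-peaked.
Ballot type 2 (peak Varga at position 2): ranking walks positions 2-1-3-4, expanding outward from the peak — single-peaked.
Ballot type 3 (peak Mbeki at position 3): ranking walks positions 3-2-4-1, expanding outward from the peak — single-peaked.
Ballot type 4 (peak Mbeki at position 3): ranking walks positions 3-2-1-4, expanding outward from the peak — single-peaked.
Ballot type 5 (peak Varga at position 2): ranking walks positions 2-3-4-1, expanding outward from the peak — single-peaked.
Every ranking is single-peaked on this axis.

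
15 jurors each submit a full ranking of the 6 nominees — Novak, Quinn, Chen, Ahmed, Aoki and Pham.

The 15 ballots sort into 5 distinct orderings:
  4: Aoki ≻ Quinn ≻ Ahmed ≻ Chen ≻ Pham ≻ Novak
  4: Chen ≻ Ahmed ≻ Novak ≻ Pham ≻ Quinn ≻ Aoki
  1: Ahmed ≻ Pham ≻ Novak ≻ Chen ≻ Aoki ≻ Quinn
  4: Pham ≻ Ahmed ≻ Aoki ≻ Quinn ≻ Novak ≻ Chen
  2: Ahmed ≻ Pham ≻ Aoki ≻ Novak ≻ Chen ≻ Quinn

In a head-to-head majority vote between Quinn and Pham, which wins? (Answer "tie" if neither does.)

Ballots ranking Quinn above Pham: 4.
Ballots ranking Pham above Quinn: 15 − 4 = 11.
Pham wins the head-to-head 11–4.

Pham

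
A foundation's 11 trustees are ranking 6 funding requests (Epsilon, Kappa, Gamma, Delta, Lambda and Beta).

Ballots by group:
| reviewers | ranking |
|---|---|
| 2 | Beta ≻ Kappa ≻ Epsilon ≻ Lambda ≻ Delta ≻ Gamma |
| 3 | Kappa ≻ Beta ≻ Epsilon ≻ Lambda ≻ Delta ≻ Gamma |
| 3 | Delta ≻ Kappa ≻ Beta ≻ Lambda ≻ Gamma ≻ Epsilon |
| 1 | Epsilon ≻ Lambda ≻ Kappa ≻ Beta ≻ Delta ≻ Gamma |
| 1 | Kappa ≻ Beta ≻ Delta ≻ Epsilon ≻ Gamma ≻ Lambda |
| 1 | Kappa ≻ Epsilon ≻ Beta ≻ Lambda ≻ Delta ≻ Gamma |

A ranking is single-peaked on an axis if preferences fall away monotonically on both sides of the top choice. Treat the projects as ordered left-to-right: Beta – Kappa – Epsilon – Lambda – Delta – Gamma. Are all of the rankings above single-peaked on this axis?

Axis positions: Beta=1, Kappa=2, Epsilon=3, Lambda=4, Delta=5, Gamma=6.
Group 1 (peak Beta at position 1): ranking walks positions 1-2-3-4-5-6, expanding outward from the peak — single-peaked.
Group 2 (peak Kappa at position 2): ranking walks positions 2-1-3-4-5-6, expanding outward from the peak — single-peaked.
Group 3: ranking walks positions 5-2-1-4-6-3; Kappa is ranked above Lambda even though Lambda lies between Kappa and the peak Delta on the axis — preferences dip and rise again. Not single-peaked.
Group 4 (peak Epsilon at position 3): ranking walks positions 3-4-2-1-5-6, expanding outward from the peak — single-peaked.
Group 5: ranking walks positions 2-1-5-3-6-4; Delta is ranked above Epsilon even though Epsilon lies between Delta and the peak Kappa on the axis — preferences dip and rise again. Not single-peaked.
Group 6 (peak Kappa at position 2): ranking walks positions 2-3-1-4-5-6, expanding outward from the peak — single-peaked.
Group 3 violates single-peakedness, so the profile is not single-peaked on this axis.

no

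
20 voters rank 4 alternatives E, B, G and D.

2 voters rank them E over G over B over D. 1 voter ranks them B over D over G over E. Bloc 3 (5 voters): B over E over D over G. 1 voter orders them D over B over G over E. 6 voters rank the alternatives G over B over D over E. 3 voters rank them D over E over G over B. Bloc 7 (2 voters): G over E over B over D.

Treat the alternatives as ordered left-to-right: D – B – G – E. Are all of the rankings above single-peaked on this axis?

no

Axis positions: D=1, B=2, G=3, E=4.
Bloc 1 (peak E at position 4): ranking walks positions 4-3-2-1, expanding outward from the peak — single-peaked.
Bloc 2 (peak B at position 2): ranking walks positions 2-1-3-4, expanding outward from the peak — single-peaked.
Bloc 3: ranking walks positions 2-4-1-3; E is ranked above G even though G lies between E and the peak B on the axis — preferences dip and rise again. Not single-peaked.
Bloc 4 (peak D at position 1): ranking walks positions 1-2-3-4, expanding outward from the peak — single-peaked.
Bloc 5 (peak G at position 3): ranking walks positions 3-2-1-4, expanding outward from the peak — single-peaked.
Bloc 6: ranking walks positions 1-4-3-2; E is ranked above B even though B lies between E and the peak D on the axis — preferences dip and rise again. Not single-peaked.
Bloc 7 (peak G at position 3): ranking walks positions 3-4-2-1, expanding outward from the peak — single-peaked.
Bloc 3 violates single-peakedness, so the profile is not single-peaked on this axis.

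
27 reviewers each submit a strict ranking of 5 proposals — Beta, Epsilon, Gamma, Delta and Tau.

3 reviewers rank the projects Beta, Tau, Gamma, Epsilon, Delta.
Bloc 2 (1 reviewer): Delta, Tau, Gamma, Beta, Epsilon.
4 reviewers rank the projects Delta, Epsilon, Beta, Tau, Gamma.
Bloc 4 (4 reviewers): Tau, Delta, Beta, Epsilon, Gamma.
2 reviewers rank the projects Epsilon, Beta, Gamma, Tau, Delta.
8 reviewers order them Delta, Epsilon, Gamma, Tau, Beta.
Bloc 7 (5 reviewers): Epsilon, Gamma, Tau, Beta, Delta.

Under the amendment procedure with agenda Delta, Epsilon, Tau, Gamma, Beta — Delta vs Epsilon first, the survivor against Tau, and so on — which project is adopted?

Gamma

Round 1: Delta vs Epsilon — 17–10, Delta advances.
Round 2: Delta vs Tau — 13–14, Tau advances.
Round 3: Tau vs Gamma — 12–15, Gamma advances.
Round 4: Gamma vs Beta — 14–13, Gamma advances.
The agenda winner is Gamma.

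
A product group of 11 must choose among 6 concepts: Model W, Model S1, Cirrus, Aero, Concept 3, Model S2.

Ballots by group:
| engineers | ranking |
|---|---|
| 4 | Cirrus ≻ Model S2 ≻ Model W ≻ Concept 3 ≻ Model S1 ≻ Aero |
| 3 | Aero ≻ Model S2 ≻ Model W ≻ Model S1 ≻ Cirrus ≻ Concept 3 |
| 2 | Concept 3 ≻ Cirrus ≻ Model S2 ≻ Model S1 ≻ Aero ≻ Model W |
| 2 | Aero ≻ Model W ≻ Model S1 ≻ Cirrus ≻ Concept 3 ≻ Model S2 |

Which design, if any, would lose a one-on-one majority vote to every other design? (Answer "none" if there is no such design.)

Pairwise majorities:
Model W vs Model S1: Model W preferred on 4+3+2 = 9 ballots; Model W wins 9–2.
Model W vs Cirrus: Cirrus wins 6–5.
Model W vs Aero: Aero wins 7–4.
Model W vs Concept 3: Model W preferred on 4+3+2 = 9 ballots; Model W wins 9–2.
Model W vs Model S2: 2 to 9, Model S2.
Model S1 vs Cirrus: Model S1 is ranked higher on 3+2 = 5 ballots, Cirrus on 6. Cirrus wins 6–5.
Model S1 vs Aero: Model S1 is ranked higher on 4+2 = 6 ballots, Aero on 5. Model S1 wins 6–5.
Model S1 vs Concept 3: Concept 3 wins 6–5.
Model S1 vs Model S2: Model S1 is ranked higher on 2 ballots, Model S2 on 9. Model S2 wins 9–2.
Cirrus–Aero: Cirrus 6–5.
Cirrus vs Concept 3: Cirrus, 9–2.
Cirrus vs Model S2: 8 to 3, Cirrus.
Aero vs Concept 3: Concept 3 wins 6–5.
Aero vs Model S2: Model S2, 6–5.
Concept 3 vs Model S2: Model S2, 7–4.
Each design has at least one pairwise win (Model W beats Model S1; Model S1 beats Aero; Cirrus beats Model W; Aero beats Model W; Concept 3 beats Model S1; Model S2 beats Model W) — no Condorcet loser.

none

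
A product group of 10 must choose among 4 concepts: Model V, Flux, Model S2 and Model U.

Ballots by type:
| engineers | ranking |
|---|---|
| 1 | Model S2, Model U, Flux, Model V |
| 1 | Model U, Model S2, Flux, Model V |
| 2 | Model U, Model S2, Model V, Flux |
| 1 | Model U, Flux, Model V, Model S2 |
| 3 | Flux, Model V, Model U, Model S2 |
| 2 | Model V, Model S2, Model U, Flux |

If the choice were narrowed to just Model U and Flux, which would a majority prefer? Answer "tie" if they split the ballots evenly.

Ballots ranking Model U above Flux: 1 + 1 + 2 + 1 + 2 = 7.
Ballots ranking Flux above Model U: 10 − 7 = 3.
Model U wins the head-to-head 7–3.

Model U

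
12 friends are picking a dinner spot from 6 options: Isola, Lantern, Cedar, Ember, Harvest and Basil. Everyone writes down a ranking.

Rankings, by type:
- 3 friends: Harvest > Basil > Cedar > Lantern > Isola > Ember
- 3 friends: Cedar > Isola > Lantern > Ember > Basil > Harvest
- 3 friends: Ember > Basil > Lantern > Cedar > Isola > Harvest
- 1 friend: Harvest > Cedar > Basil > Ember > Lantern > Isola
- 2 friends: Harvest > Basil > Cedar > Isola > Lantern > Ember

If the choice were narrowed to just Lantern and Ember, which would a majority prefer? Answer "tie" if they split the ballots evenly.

Ballots ranking Lantern above Ember: 3 + 3 + 2 = 8.
Ballots ranking Ember above Lantern: 12 − 8 = 4.
Lantern wins the head-to-head 8–4.

Lantern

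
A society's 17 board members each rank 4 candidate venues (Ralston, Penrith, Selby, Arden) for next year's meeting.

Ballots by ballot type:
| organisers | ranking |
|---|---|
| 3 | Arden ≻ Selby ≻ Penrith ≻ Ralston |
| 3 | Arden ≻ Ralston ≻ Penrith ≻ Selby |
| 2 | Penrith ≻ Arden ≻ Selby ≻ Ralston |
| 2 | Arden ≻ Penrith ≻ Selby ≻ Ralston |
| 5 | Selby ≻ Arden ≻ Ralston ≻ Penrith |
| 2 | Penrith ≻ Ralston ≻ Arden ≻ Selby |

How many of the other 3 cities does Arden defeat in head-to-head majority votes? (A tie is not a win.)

Arden against each rival (17 organisers):
Arden vs Ralston: Arden preferred on 3+3+2+2+5 = 15 ballots; Arden wins 15–2.
Arden vs Penrith: Arden wins 13–4.
Arden vs Selby: Arden wins 12–5.
Arden beats Ralston, Penrith, Selby — 3 pairwise wins.

3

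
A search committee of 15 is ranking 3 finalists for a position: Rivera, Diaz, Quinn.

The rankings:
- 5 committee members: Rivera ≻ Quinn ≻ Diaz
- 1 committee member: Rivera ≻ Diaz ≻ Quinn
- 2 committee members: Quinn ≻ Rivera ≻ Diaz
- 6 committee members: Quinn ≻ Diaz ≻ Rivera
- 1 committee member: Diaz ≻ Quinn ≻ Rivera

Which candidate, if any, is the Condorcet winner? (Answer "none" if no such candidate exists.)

Quinn

Check each pair by majority over 15 ballots:
Rivera vs Diaz: Rivera wins 8–7.
Rivera vs Quinn: 6 to 9, Quinn.
Diaz vs Quinn: 2 to 13, Quinn.
Only Quinn has no losses; Quinn is the Condorcet winner.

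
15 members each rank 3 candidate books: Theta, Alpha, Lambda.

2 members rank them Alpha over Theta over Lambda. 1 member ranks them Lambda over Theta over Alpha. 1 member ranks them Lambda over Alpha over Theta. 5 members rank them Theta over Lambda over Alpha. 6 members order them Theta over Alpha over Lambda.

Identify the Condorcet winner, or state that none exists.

Theta

Head-to-head results (15 members):
Theta vs Alpha: Theta wins 12–3.
Theta–Lambda: Theta 13–2.
Alpha vs Lambda: Alpha wins 8–7.
Theta defeats every rival head-to-head and is the Condorcet winner.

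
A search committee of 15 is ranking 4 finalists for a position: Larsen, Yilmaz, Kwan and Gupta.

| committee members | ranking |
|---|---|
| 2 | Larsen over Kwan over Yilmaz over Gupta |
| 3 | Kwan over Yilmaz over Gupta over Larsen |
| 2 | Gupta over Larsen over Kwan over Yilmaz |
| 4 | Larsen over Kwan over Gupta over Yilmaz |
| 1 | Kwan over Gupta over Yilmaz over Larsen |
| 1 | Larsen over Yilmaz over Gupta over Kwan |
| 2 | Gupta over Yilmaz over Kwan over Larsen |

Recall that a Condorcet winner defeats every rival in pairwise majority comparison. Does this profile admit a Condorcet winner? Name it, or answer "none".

Check each pair by majority over 15 ballots:
Larsen vs Yilmaz: 2+2+4+1 = 9 for Larsen, 6 for Yilmaz — Larsen by 9–6.
Larsen vs Kwan: 9 to 6, Larsen.
Larsen vs Gupta: 7 to 8, Gupta.
Yilmaz vs Kwan: 1+2 = 3 for Yilmaz, 12 for Kwan — Kwan by 12–3.
Yilmaz vs Gupta: 2+3+1 = 6 for Yilmaz, 9 for Gupta — Gupta by 9–6.
Kwan vs Gupta: 2+3+4+1 = 10 for Kwan, 5 for Gupta — Kwan by 10–5.
Each candidate drops at least one matchup (Larsen loses to Gupta; Yilmaz loses to Larsen; Kwan loses to Larsen; Gupta loses to Kwan); the cycle Larsen > Kwan > Gupta > Larsen rules out a Condorcet winner.

none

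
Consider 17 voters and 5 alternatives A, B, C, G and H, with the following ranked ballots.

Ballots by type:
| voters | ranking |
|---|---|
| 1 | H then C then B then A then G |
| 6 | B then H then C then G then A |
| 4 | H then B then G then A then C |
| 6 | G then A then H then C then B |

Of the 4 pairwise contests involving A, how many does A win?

A against each rival (17 voters):
A–B: B 11–6.
A vs C: A wins 10–7.
A vs G: A preferred on 1 ballot; G wins 16–1.
A vs H: H wins 11–6.
A beats C; loses to B, G, H — 1 pairwise win.

1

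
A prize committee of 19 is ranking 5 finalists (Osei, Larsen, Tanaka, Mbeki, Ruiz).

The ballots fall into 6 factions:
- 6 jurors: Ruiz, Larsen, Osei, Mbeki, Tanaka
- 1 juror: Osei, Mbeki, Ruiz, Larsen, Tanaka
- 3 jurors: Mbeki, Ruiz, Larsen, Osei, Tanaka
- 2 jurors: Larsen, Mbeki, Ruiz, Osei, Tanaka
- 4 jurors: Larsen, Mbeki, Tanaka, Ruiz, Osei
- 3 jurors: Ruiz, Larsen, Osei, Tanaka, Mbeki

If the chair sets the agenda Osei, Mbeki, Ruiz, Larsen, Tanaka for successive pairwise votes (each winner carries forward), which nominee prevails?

Round 1: Osei vs Mbeki — 10–9, Osei advances.
Round 2: Osei vs Ruiz — 1–18, Ruiz advances.
Round 3: Ruiz vs Larsen — 13–6, Ruiz advances.
Round 4: Ruiz vs Tanaka — 15–4, Ruiz advances.
Ruiz survives the agenda.

Ruiz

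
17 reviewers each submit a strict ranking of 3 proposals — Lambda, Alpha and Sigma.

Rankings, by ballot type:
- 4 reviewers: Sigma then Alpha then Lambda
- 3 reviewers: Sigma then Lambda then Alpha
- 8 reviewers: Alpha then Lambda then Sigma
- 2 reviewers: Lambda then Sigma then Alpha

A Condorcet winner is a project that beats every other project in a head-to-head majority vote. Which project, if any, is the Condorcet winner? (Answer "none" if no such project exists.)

Pairwise majorities:
Lambda vs Alpha: 3+2 = 5 for Lambda, 12 for Alpha — Alpha by 12–5.
Lambda vs Sigma: 10 to 7, Lambda.
Alpha vs Sigma: 8 for Alpha, 9 for Sigma — Sigma by 9–8.
No project is unbeaten: Lambda loses to Alpha; Alpha loses to Sigma; Sigma loses to Lambda. In particular Lambda → Sigma → Alpha → Lambda is a majority cycle — no Condorcet winner exists.

none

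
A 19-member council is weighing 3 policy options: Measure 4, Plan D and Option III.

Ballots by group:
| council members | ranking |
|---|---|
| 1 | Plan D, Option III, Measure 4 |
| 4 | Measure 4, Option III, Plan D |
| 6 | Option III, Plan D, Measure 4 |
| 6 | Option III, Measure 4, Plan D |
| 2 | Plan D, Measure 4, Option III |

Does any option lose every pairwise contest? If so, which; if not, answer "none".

Head-to-head results (19 council members):
Measure 4 vs Plan D: 4+6 = 10 for Measure 4, 9 for Plan D — Measure 4 by 10–9.
Measure 4 vs Option III: 6 to 13, Option III.
Plan D vs Option III: 1+2 = 3 for Plan D, 16 for Option III — Option III by 16–3.
Plan D is beaten in every head-to-head and is the Condorcet loser.

Plan D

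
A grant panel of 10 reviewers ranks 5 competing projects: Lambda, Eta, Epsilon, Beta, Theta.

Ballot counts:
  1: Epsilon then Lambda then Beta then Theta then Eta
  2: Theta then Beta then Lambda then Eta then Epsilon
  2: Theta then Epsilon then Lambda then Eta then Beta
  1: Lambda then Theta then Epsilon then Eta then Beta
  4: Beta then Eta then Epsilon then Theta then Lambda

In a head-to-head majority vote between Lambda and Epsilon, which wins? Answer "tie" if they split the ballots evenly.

Ballots ranking Lambda above Epsilon: 2 + 1 = 3.
Ballots ranking Epsilon above Lambda: 10 − 3 = 7.
Epsilon wins the head-to-head 7–3.

Epsilon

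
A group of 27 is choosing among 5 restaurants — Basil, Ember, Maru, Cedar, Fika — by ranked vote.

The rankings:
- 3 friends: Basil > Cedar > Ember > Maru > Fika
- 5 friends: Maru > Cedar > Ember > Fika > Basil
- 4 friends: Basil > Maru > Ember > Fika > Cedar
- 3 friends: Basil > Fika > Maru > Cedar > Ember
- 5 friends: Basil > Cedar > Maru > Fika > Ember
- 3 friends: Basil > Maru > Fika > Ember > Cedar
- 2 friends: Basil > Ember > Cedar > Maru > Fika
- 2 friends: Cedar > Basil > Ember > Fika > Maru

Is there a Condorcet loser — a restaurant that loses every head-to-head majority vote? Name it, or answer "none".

Fika

Head-to-head results (27 friends):
Basil vs Ember: Basil wins 22–5.
Basil vs Maru: Basil wins 22–5.
Basil vs Cedar: Basil wins 20–7.
Basil vs Fika: Basil, 22–5.
Ember vs Maru: 3+2+2 = 7 for Ember, 20 for Maru — Maru by 20–7.
Ember vs Cedar: Ember is ranked higher on 4+3+2 = 9 ballots, Cedar on 18. Cedar wins 18–9.
Ember vs Fika: Ember, 16–11.
Maru vs Cedar: Maru preferred on 5+4+3+3 = 15 ballots; Maru wins 15–12.
Maru vs Fika: 3+5+4+5+3+2 = 22 for Maru, 5 for Fika — Maru by 22–5.
Cedar vs Fika: Cedar wins 17–10.
Fika is beaten in every head-to-head and is the Condorcet loser.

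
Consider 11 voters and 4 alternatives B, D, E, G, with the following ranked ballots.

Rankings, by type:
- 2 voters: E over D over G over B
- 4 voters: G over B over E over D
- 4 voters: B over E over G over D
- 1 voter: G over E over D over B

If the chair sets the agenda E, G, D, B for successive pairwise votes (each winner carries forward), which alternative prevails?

Round 1: E vs G — 6–5, E advances.
Round 2: E vs D — 11–0, E advances.
Round 3: E vs B — 3–8, B advances.
The agenda winner is B.

B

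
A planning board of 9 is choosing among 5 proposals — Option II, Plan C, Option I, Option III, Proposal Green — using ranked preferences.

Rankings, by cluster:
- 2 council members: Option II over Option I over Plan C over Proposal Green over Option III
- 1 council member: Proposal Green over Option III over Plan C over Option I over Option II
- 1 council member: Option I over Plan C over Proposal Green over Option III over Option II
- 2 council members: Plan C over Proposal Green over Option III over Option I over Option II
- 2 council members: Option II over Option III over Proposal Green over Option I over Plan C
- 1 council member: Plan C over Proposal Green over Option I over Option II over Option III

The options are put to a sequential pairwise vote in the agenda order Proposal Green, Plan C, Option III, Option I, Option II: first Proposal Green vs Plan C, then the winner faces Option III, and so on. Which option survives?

Round 1: Proposal Green vs Plan C — 3–6, Plan C advances.
Round 2: Plan C vs Option III — 6–3, Plan C advances.
Round 3: Plan C vs Option I — 4–5, Option I advances.
Round 4: Option I vs Option II — 5–4, Option I advances.
Option I survives the agenda.

Option I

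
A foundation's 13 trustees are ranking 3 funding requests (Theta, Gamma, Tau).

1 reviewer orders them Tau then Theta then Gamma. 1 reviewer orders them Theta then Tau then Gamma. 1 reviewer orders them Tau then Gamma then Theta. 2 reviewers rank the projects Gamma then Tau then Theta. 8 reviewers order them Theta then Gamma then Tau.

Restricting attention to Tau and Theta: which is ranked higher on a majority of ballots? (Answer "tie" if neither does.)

Theta

Ballots ranking Tau above Theta: 1 + 1 + 2 = 4.
Ballots ranking Theta above Tau: 13 − 4 = 9.
Theta wins the head-to-head 9–4.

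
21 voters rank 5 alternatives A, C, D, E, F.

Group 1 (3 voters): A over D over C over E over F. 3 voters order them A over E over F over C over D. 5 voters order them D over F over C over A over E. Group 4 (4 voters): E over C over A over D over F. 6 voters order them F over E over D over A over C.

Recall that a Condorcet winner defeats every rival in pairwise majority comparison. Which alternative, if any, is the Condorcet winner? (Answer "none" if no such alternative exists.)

none

Check each pair by majority over 21 ballots:
A vs C: 3+3+6 = 12 for A, 9 for C — A by 12–9.
A vs D: 10 to 11, D.
A vs E: A is ranked higher on 3+3+5 = 11 ballots, E on 10. A wins 11–10.
A vs F: A preferred on 3+3+4 = 10 ballots; F wins 11–10.
C vs D: 7 to 14, D.
C vs E: C preferred on 3+5 = 8 ballots; E wins 13–8.
C vs F: 7 to 14, F.
D vs E: 8 to 13, E.
D vs F: D is ranked higher on 3+5+4 = 12 ballots, F on 9. D wins 12–9.
E vs F: 10 to 11, F.
Every alternative loses at least once (A loses to D; C loses to A; D loses to E; E loses to A; F loses to D). The majority relation contains the cycle A beats E beats D beats A, so there is no Condorcet winner.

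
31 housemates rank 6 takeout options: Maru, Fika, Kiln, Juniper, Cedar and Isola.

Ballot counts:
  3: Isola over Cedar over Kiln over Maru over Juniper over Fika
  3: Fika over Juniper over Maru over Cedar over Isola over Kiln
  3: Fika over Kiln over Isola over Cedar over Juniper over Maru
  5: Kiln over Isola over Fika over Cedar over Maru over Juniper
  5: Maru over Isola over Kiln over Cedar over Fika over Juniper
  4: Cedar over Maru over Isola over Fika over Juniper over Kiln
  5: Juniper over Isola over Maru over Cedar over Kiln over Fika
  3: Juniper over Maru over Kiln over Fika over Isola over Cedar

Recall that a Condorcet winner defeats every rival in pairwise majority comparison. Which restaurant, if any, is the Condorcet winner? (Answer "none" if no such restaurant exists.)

Isola

Check each pair by majority over 31 ballots:
Maru vs Fika: 3+5+4+5+3 = 20 for Maru, 11 for Fika — Maru by 20–11.
Maru vs Kiln: 3+5+4+5+3 = 20 for Maru, 11 for Kiln — Maru by 20–11.
Maru vs Juniper: Maru, 17–14.
Maru vs Cedar: Maru is ranked higher on 3+5+5+3 = 16 ballots, Cedar on 15. Maru wins 16–15.
Maru vs Isola: Maru is ranked higher on 3+5+4+3 = 15 ballots, Isola on 16. Isola wins 16–15.
Fika vs Kiln: Kiln wins 21–10.
Fika vs Juniper: Fika, 20–11.
Fika vs Cedar: Cedar, 17–14.
Fika vs Isola: Isola, 22–9.
Kiln vs Juniper: Kiln preferred on 3+3+5+5 = 16 ballots; Kiln wins 16–15.
Kiln vs Cedar: Kiln is ranked higher on 3+5+5+3 = 16 ballots, Cedar on 15. Kiln wins 16–15.
Kiln vs Isola: Isola, 20–11.
Juniper vs Cedar: Cedar wins 20–11.
Juniper vs Isola: Isola, 20–11.
Cedar–Isola: Isola 24–7.
Isola defeats every rival head-to-head and is the Condorcet winner.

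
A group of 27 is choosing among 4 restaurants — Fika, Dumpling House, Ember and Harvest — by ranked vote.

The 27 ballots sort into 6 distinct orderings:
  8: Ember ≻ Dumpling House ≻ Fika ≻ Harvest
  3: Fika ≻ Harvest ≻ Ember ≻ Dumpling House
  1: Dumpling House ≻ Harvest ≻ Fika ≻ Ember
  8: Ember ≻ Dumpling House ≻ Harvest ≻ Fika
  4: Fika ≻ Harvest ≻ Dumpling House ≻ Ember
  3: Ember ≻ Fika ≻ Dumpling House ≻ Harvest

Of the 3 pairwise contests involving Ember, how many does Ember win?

Ember against each rival (27 friends):
Ember–Fika: Ember 19–8.
Ember vs Dumpling House: 8+3+8+3 = 22 for Ember, 5 for Dumpling House — Ember by 22–5.
Ember vs Harvest: 8+8+3 = 19 for Ember, 8 for Harvest — Ember by 19–8.
Ember beats Fika, Dumpling House, Harvest — 3 pairwise wins.

3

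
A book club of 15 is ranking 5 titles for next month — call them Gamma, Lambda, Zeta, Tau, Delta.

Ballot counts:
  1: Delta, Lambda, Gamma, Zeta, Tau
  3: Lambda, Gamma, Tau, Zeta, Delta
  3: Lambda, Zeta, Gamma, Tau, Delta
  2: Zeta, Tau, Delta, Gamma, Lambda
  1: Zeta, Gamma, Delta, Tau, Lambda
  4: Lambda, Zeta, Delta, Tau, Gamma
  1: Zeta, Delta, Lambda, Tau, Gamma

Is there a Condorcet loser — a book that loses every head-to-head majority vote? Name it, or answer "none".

Pairwise majorities:
Gamma–Lambda: Lambda 12–3.
Gamma–Zeta: Zeta 11–4.
Gamma vs Tau: 1+3+3+1 = 8 for Gamma, 7 for Tau — Gamma by 8–7.
Gamma vs Delta: Delta, 8–7.
Lambda vs Zeta: 1+3+3+4 = 11 for Lambda, 4 for Zeta — Lambda by 11–4.
Lambda vs Tau: 12 to 3, Lambda.
Lambda vs Delta: Lambda preferred on 3+3+4 = 10 ballots; Lambda wins 10–5.
Zeta vs Tau: Zeta preferred on 1+3+2+1+4+1 = 12 ballots; Zeta wins 12–3.
Zeta vs Delta: 14 to 1, Zeta.
Tau vs Delta: Tau wins 8–7.
Every book wins at least one matchup (Gamma beats Tau; Lambda beats Gamma; Zeta beats Gamma; Tau beats Delta; Delta beats Gamma), so there is no Condorcet loser.

none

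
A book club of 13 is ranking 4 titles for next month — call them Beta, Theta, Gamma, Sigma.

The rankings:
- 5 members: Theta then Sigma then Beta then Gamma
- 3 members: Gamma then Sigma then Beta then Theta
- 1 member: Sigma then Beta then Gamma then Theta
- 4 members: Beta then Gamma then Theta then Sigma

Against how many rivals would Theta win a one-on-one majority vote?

Theta against each rival (13 members):
Theta vs Beta: Theta is ranked higher on 5 ballots, Beta on 8. Beta wins 8–5.
Theta vs Gamma: Theta is ranked higher on 5 ballots, Gamma on 8. Gamma wins 8–5.
Theta vs Sigma: Theta, 9–4.
Theta beats Sigma; loses to Beta, Gamma — 1 pairwise win.

1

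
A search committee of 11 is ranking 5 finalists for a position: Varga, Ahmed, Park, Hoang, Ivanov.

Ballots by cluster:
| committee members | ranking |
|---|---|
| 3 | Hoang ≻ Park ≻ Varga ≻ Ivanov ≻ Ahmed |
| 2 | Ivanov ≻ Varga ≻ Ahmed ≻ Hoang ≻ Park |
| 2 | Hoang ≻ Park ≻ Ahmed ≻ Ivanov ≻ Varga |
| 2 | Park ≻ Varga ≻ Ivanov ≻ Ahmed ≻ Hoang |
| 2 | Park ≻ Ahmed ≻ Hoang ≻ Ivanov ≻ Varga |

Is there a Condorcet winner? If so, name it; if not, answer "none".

none

Pairwise majorities:
Varga–Ahmed: Varga 7–4.
Varga vs Park: Park wins 9–2.
Varga vs Hoang: Hoang wins 7–4.
Varga vs Ivanov: Ivanov wins 6–5.
Ahmed–Park: Park 9–2.
Ahmed vs Hoang: Ahmed wins 6–5.
Ahmed vs Ivanov: Ivanov wins 7–4.
Park vs Hoang: Hoang wins 7–4.
Park vs Ivanov: Park wins 9–2.
Hoang vs Ivanov: Hoang wins 7–4.
Each candidate drops at least one matchup (Varga loses to Park; Ahmed loses to Varga; Park loses to Hoang; Hoang loses to Ahmed; Ivanov loses to Park); the cycle Varga > Ahmed > Hoang > Varga rules out a Condorcet winner.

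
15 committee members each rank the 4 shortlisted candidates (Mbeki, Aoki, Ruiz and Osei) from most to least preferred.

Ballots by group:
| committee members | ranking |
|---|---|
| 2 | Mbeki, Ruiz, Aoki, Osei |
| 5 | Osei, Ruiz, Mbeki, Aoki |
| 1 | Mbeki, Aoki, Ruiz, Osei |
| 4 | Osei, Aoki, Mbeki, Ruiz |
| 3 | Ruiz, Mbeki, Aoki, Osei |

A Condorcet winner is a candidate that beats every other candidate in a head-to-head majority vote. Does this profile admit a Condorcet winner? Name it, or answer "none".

Osei

Pairwise majorities:
Mbeki vs Aoki: Mbeki wins 11–4.
Mbeki–Ruiz: Ruiz 8–7.
Mbeki–Osei: Osei 9–6.
Aoki–Ruiz: Ruiz 10–5.
Aoki–Osei: Osei 9–6.
Ruiz vs Osei: Osei wins 9–6.
Only Osei has no losses; Osei is the Condorcet winner.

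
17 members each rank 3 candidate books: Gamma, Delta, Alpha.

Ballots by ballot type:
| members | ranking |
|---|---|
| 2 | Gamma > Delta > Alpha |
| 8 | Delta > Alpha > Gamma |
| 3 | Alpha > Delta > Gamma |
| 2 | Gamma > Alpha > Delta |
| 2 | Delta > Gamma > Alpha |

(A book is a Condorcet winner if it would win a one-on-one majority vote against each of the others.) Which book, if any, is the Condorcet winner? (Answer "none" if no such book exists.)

Pairwise majorities:
Gamma vs Delta: Delta, 13–4.
Gamma–Alpha: Alpha 11–6.
Delta vs Alpha: Delta wins 12–5.
Only Delta has no losses; Delta is the Condorcet winner.

Delta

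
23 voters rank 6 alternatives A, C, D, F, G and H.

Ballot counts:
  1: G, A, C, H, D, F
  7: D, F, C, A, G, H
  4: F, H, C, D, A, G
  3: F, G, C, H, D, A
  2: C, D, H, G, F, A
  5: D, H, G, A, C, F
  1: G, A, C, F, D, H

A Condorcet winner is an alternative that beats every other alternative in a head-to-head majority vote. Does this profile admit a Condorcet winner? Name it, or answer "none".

Head-to-head results (23 voters):
A vs C: C wins 16–7.
A vs D: D, 21–2.
A vs F: F, 16–7.
A vs G: G, 12–11.
A vs H: H wins 14–9.
C–D: D 12–11.
C–F: F 14–9.
C–G: C 13–10.
C vs H: C wins 14–9.
D vs F: D wins 15–8.
D vs G: D, 18–5.
D–H: D 15–8.
F vs G: F wins 14–9.
F vs H: F wins 15–8.
G vs H: G, 12–11.
Only D has no losses; D is the Condorcet winner.

D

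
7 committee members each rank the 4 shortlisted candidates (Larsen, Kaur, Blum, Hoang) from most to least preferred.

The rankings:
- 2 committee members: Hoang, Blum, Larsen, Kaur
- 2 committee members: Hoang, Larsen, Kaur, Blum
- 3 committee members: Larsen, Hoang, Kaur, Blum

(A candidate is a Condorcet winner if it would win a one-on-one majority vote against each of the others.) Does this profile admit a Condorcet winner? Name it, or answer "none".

Pairwise majorities:
Larsen vs Kaur: 2+2+3 = 7 for Larsen, 0 for Kaur — Larsen by 7–0.
Larsen vs Blum: Larsen preferred on 2+3 = 5 ballots; Larsen wins 5–2.
Larsen vs Hoang: 3 for Larsen, 4 for Hoang — Hoang by 4–3.
Kaur vs Blum: 2+3 = 5 for Kaur, 2 for Blum — Kaur by 5–2.
Kaur vs Hoang: 0 to 7, Hoang.
Blum vs Hoang: Blum is ranked higher on 0 ballots, Hoang on 7. Hoang wins 7–0.
Hoang defeats every rival head-to-head and is the Condorcet winner.

Hoang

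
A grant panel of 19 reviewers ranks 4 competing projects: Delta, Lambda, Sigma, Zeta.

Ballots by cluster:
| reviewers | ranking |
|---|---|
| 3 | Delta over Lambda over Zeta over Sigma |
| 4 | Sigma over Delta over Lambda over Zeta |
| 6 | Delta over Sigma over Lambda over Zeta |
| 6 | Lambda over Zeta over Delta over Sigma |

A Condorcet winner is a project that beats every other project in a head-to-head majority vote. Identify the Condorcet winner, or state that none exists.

Head-to-head results (19 reviewers):
Delta vs Lambda: Delta wins 13–6.
Delta–Sigma: Delta 15–4.
Delta–Zeta: Delta 13–6.
Lambda vs Sigma: Sigma, 10–9.
Lambda vs Zeta: Lambda, 19–0.
Sigma vs Zeta: Sigma wins 10–9.
Delta defeats every rival head-to-head and is the Condorcet winner.

Delta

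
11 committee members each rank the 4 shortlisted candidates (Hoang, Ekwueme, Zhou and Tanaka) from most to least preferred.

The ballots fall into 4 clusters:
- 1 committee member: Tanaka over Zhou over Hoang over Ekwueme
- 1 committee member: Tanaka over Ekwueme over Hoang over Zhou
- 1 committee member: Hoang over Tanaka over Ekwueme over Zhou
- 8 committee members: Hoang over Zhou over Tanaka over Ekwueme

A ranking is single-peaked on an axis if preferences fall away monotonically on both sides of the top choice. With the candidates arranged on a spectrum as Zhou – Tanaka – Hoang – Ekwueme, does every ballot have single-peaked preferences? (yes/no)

Axis positions: Zhou=1, Tanaka=2, Hoang=3, Ekwueme=4.
Cluster 1 (peak Tanaka at position 2): ranking walks positions 2-1-3-4, expanding outward from the peak — single-peaked.
Cluster 2: ranking walks positions 2-4-3-1; Ekwueme is ranked above Hoang even though Hoang lies between Ekwueme and the peak Tanaka on the axis — preferences dip and rise again. Not single-peaked.
Cluster 3 (peak Hoang at position 3): ranking walks positions 3-2-4-1, expanding outward from the peak — single-peaked.
Cluster 4: ranking walks positions 3-1-2-4; Zhou is ranked above Tanaka even though Tanaka lies between Zhou and the peak Hoang on the axis — preferences dip and rise again. Not single-peaked.
Cluster 2 violates single-peakedness, so the profile is not single-peaked on this axis.

no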